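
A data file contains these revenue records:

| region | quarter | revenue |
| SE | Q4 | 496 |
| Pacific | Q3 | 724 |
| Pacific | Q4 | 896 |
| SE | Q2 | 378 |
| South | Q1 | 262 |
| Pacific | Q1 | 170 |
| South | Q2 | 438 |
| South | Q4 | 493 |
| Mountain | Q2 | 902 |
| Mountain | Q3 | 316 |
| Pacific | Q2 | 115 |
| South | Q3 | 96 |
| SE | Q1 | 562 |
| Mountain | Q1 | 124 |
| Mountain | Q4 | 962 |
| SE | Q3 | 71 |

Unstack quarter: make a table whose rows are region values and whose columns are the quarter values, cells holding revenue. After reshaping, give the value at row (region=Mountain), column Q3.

316

Wide layout: rows indexed by region, columns are the 4 distinct quarter values (Q4, Q3, Q2, Q1).
Cell (region=Mountain, quarter=Q3) draws from the long row where region=Mountain and quarter=Q3, which has revenue=316.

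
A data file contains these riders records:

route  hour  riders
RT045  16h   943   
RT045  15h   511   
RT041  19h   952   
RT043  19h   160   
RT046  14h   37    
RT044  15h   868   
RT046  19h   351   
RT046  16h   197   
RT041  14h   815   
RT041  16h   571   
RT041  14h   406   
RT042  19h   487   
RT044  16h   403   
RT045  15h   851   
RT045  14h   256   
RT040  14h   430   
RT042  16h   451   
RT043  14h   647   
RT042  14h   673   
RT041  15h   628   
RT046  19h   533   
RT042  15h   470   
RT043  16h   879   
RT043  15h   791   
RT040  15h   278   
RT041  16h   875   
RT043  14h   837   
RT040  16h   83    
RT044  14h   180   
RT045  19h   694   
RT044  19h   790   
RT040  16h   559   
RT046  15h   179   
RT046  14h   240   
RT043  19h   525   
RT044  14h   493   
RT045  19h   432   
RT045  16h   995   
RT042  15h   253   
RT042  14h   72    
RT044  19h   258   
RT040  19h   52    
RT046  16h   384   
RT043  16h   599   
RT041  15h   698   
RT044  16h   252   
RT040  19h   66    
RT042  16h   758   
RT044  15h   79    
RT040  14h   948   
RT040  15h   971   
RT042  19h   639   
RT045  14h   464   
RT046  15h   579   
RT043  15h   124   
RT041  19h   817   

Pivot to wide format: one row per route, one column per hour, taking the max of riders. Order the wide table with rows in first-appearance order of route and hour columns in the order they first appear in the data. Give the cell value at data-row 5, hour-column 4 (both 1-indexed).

With rows in first-appearance order of route, row 5 is route=RT044. hour columns in first-appearance order: 16h, 15h, 19h, 14h; column 4 is 14h.
Long rows with route=RT044, hour=14h: max(180, 493) = 493.

493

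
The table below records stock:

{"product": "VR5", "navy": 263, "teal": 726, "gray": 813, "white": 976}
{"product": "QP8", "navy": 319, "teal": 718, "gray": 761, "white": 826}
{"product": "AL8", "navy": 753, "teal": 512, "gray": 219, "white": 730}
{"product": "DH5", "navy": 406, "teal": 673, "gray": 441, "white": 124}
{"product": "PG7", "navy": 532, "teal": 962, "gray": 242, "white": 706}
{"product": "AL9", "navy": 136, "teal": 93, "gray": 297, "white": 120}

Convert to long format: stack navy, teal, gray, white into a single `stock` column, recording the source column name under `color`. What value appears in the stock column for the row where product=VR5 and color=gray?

Unpivoting turns each (product, wide-column) pair into one long row.
The wide cell at row VR5, column gray holds 813, so the long row (VR5, gray) has stock=813.

813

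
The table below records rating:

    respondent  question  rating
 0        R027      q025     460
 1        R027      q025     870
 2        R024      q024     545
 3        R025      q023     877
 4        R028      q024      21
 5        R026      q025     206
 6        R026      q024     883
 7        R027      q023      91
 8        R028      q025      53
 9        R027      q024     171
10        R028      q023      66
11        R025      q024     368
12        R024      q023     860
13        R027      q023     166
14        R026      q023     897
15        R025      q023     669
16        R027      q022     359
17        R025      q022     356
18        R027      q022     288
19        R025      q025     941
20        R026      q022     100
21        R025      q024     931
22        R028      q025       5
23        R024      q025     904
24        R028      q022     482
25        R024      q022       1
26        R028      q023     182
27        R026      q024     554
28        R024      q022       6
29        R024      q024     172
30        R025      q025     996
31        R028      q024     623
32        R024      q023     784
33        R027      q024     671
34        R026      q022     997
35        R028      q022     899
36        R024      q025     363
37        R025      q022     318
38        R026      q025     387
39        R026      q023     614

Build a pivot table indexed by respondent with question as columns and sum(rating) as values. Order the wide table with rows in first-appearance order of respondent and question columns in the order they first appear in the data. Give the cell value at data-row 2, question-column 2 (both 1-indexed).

717

With rows in first-appearance order of respondent, row 2 is respondent=R024. question columns in first-appearance order: q025, q024, q023, q022; column 2 is q024.
Long rows with respondent=R024, question=q024: 545 + 172 = 717.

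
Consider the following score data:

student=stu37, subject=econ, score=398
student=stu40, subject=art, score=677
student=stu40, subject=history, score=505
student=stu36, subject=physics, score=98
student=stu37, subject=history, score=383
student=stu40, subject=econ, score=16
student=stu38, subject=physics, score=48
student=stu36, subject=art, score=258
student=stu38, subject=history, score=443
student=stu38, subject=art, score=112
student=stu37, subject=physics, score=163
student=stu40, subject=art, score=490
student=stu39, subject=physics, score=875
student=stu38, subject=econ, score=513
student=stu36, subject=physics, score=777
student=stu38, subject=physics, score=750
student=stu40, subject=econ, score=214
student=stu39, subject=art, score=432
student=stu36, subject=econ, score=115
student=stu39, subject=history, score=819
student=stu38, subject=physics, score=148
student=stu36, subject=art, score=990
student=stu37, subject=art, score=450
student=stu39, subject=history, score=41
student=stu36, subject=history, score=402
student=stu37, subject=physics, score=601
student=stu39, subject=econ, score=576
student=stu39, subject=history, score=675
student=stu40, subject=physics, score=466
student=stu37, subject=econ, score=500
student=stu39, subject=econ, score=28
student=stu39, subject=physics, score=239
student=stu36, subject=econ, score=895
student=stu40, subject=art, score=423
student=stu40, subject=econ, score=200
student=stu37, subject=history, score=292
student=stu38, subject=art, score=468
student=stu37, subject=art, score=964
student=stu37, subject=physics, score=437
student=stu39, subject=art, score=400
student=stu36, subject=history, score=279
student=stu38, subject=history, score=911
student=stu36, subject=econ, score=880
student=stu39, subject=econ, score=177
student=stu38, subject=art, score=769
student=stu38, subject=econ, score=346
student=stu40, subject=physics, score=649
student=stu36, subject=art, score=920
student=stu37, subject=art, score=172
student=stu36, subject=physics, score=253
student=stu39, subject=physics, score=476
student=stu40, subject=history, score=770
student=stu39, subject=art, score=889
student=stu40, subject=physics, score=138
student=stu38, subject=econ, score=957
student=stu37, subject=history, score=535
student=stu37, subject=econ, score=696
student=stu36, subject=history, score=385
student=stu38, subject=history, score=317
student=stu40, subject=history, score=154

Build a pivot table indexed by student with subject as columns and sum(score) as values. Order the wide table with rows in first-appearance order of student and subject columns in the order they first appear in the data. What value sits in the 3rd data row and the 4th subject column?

1128

With rows in first-appearance order of student, row 3 is student=stu36. subject columns in first-appearance order: econ, art, history, physics; column 4 is physics.
Long rows with student=stu36, subject=physics: 98 + 777 + 253 = 1128.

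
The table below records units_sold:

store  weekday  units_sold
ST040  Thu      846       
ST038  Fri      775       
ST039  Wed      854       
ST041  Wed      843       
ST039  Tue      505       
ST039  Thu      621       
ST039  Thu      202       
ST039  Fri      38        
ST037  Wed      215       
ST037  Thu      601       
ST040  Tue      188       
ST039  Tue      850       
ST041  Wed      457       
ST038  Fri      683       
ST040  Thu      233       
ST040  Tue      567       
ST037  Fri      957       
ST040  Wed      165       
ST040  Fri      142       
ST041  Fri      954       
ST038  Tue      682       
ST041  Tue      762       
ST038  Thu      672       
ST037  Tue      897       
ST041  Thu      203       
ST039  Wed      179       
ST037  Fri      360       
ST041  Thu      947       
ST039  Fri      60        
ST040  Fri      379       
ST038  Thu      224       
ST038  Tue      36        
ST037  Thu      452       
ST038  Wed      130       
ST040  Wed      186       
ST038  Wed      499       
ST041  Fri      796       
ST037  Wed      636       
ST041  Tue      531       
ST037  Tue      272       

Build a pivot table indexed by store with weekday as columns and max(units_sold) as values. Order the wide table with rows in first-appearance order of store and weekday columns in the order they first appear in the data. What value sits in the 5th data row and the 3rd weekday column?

With rows in first-appearance order of store, row 5 is store=ST037. weekday columns in first-appearance order: Thu, Fri, Wed, Tue; column 3 is Wed.
Long rows with store=ST037, weekday=Wed: max(215, 636) = 636.

636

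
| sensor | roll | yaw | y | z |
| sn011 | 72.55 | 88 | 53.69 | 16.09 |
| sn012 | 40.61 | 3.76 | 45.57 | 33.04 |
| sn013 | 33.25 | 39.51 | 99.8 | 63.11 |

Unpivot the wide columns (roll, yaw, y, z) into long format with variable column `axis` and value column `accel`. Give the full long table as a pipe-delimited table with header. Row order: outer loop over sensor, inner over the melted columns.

| sensor | axis | accel |
| sn011 | roll | 72.55 |
| sn011 | yaw | 88 |
| sn011 | y | 53.69 |
| sn011 | z | 16.09 |
| sn012 | roll | 40.61 |
| sn012 | yaw | 3.76 |
| sn012 | y | 45.57 |
| sn012 | z | 33.04 |
| sn013 | roll | 33.25 |
| sn013 | yaw | 39.51 |
| sn013 | y | 99.8 |
| sn013 | z | 63.11 |

Each (sensor, column) pair becomes one row: 3 × 4 = 12 rows.
For example, (sn011, roll) → accel=72.55.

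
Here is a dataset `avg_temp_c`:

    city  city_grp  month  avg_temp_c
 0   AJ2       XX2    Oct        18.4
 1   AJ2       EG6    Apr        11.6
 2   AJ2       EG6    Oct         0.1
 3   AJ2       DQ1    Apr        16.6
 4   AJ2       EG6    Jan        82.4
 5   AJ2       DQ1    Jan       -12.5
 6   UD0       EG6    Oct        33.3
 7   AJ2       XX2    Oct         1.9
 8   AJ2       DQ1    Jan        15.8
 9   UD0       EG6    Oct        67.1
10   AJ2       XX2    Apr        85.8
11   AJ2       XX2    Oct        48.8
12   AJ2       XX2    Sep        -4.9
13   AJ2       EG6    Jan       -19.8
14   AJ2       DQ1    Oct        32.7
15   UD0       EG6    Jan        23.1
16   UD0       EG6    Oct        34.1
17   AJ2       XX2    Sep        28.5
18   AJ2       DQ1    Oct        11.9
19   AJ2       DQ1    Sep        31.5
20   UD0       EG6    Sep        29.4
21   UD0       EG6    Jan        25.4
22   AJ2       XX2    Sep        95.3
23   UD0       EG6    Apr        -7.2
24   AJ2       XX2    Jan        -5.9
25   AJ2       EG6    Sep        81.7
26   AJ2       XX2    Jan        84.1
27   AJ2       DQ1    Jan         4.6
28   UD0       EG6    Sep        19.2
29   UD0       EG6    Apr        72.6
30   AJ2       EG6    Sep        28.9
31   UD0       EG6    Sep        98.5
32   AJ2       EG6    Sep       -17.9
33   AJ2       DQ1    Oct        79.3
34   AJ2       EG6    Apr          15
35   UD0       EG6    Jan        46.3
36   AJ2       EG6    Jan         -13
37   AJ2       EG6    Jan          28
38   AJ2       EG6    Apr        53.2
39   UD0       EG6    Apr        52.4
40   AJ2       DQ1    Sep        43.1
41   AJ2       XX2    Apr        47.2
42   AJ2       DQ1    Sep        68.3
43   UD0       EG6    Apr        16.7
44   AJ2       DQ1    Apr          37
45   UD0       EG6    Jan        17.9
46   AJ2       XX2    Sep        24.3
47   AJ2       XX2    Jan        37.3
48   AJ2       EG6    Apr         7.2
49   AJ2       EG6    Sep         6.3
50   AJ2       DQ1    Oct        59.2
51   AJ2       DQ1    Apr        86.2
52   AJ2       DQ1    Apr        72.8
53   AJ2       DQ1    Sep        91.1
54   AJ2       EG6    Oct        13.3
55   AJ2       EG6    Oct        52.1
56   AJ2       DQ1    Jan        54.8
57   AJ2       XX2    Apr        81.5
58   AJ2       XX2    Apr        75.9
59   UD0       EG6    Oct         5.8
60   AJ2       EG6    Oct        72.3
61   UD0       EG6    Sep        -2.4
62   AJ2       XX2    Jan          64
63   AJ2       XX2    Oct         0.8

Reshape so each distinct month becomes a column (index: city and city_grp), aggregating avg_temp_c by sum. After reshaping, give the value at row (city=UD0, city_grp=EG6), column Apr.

Rows with city=UD0, city_grp=EG6 and month=Apr: avg_temp_c values are -7.2, 72.6, 52.4, 16.7.
-7.2 + 72.6 + 52.4 + 16.7 = 134.5.

134.5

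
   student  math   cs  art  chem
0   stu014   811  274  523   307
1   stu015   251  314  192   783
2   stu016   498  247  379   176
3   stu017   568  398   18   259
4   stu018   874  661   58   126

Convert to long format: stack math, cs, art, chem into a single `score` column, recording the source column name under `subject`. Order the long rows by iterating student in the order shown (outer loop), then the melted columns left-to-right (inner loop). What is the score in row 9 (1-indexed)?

20 rows total (5 × 4). Row 9: index ⌊(9-1)/4⌋ = 2 into student → stu016; (9-1) mod 4 = 0 into the melted columns → math.
So row 9 is (stu016, math, 498); score = 498.

498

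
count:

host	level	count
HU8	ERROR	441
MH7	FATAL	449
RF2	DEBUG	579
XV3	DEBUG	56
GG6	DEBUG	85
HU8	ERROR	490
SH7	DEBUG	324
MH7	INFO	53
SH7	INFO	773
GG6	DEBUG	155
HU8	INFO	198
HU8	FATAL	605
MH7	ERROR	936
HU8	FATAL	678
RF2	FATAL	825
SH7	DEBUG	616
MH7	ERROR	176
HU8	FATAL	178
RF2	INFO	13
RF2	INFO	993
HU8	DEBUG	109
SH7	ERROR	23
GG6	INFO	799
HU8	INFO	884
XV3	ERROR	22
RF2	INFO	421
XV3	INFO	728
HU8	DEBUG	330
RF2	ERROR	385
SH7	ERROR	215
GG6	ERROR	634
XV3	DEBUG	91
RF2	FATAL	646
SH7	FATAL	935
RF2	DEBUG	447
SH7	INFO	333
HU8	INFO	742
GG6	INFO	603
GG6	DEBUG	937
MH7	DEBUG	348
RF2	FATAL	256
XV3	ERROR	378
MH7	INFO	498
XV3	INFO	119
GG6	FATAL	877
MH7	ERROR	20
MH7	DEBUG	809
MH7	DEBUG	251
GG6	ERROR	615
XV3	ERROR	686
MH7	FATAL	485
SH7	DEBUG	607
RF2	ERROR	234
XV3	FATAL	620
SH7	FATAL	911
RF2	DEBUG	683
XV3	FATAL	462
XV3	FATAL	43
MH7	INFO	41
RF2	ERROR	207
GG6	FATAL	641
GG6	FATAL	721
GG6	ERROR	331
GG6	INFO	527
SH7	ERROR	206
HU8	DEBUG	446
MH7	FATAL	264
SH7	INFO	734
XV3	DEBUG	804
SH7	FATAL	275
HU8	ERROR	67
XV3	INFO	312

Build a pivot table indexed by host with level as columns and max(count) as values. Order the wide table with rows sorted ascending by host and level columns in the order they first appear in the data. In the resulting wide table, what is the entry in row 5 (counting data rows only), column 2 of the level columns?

With rows sorted ascending by host, row 5 is host=SH7. level columns in first-appearance order: ERROR, FATAL, DEBUG, INFO; column 2 is FATAL.
Long rows with host=SH7, level=FATAL: max(935, 911, 275) = 935.

935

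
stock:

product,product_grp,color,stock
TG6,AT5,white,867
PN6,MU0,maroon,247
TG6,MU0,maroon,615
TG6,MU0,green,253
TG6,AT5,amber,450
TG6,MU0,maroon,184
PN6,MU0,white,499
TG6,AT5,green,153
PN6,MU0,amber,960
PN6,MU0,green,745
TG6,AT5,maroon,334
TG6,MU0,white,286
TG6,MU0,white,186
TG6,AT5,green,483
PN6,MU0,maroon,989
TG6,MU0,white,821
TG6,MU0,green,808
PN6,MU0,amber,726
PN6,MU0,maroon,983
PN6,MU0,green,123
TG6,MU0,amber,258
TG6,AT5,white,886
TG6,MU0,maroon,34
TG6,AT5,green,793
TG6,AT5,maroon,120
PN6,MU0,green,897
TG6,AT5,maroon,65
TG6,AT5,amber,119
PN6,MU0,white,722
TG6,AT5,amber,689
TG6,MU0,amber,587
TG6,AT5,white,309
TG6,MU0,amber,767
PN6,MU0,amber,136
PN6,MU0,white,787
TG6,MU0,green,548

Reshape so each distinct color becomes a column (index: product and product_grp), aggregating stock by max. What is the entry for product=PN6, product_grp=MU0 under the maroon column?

Rows with product=PN6, product_grp=MU0 and color=maroon: stock values are 247, 989, 983.
max(247, 989, 983) = 989.

989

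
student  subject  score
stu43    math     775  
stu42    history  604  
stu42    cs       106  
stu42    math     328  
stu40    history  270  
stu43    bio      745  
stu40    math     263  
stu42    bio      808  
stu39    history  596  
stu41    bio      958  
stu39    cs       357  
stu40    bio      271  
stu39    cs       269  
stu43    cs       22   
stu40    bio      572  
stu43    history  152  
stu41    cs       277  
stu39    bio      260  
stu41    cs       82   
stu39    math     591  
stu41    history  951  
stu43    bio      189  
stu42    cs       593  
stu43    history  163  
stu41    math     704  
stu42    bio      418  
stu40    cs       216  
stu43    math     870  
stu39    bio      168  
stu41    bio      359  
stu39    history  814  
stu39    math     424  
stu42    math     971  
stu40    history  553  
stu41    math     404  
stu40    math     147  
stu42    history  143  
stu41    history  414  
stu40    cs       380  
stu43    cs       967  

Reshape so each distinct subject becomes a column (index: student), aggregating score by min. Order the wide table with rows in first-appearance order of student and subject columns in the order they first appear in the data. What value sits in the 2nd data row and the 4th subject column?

418

With rows in first-appearance order of student, row 2 is student=stu42. subject columns in first-appearance order: math, history, cs, bio; column 4 is bio.
Long rows with student=stu42, subject=bio: min(808, 418) = 418.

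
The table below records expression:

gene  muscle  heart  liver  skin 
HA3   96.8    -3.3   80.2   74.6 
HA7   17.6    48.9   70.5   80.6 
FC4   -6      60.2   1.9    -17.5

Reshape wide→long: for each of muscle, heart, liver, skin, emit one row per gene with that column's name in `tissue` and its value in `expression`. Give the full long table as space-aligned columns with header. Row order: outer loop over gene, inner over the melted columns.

gene  tissue  expression
HA3   muscle  96.8      
HA3   heart   -3.3      
HA3   liver   80.2      
HA3   skin    74.6      
HA7   muscle  17.6      
HA7   heart   48.9      
HA7   liver   70.5      
HA7   skin    80.6      
FC4   muscle  -6        
FC4   heart   60.2      
FC4   liver   1.9       
FC4   skin    -17.5     

Each (gene, column) pair becomes one row: 3 × 4 = 12 rows.
For example, (HA3, muscle) → expression=96.8.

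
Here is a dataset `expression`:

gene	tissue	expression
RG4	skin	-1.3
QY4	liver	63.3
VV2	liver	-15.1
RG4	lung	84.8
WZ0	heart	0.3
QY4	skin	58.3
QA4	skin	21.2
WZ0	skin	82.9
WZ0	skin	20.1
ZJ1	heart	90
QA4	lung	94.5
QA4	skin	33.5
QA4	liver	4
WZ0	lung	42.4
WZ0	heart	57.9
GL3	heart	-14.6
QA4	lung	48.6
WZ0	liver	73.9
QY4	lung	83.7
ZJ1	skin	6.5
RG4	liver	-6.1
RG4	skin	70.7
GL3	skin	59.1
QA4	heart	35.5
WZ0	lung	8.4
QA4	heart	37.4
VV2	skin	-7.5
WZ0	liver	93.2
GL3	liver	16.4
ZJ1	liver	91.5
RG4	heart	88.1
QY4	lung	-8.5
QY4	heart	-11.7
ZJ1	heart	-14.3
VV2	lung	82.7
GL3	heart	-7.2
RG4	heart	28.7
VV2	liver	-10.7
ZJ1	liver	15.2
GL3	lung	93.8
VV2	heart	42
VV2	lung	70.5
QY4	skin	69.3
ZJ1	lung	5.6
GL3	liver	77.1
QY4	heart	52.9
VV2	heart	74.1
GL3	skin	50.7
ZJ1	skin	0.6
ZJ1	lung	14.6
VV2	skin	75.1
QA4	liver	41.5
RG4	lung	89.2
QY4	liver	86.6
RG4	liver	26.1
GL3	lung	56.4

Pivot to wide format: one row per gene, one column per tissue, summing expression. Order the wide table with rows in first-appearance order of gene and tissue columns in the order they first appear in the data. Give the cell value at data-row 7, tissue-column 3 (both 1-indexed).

150.2

With rows in first-appearance order of gene, row 7 is gene=GL3. tissue columns in first-appearance order: skin, liver, lung, heart; column 3 is lung.
Long rows with gene=GL3, tissue=lung: 93.8 + 56.4 = 150.2.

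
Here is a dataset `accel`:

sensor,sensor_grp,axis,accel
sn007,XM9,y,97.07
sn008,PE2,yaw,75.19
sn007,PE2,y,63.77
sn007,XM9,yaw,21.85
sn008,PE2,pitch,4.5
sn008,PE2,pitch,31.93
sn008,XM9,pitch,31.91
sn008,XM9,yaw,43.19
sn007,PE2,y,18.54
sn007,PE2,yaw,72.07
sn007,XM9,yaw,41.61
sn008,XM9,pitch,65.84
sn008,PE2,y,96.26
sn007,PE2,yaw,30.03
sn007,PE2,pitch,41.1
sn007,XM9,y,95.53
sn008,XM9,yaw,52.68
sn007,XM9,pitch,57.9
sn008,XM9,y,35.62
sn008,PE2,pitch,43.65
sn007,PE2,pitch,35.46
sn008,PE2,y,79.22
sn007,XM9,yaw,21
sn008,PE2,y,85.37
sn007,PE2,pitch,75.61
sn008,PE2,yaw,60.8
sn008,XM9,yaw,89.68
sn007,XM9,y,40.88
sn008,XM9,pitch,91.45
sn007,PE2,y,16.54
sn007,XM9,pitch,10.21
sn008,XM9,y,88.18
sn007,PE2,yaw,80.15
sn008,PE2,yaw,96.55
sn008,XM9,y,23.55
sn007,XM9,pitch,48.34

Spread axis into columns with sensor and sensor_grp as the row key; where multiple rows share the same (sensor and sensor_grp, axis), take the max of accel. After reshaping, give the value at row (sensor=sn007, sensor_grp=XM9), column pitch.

57.9

Rows with sensor=sn007, sensor_grp=XM9 and axis=pitch: accel values are 57.9, 10.21, 48.34.
max(57.9, 10.21, 48.34) = 57.9.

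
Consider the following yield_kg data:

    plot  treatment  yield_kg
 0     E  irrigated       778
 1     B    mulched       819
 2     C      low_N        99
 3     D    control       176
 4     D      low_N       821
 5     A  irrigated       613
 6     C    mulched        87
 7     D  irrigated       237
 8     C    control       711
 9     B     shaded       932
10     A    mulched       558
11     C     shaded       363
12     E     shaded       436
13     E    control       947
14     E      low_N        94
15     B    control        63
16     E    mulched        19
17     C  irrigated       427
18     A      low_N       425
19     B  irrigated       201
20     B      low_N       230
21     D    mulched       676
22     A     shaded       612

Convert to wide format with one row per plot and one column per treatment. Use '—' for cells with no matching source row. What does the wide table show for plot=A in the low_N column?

425

The long row with plot=A, treatment=low_N has yield_kg=425.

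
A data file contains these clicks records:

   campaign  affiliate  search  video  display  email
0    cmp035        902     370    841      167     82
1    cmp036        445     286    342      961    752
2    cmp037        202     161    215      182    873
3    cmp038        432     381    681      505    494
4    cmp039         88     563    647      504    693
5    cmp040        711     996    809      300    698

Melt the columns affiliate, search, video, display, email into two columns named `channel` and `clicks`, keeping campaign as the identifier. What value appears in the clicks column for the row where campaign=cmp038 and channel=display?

Unpivoting turns each (campaign, wide-column) pair into one long row.
The wide cell at row cmp038, column display holds 505, so the long row (cmp038, display) has clicks=505.

505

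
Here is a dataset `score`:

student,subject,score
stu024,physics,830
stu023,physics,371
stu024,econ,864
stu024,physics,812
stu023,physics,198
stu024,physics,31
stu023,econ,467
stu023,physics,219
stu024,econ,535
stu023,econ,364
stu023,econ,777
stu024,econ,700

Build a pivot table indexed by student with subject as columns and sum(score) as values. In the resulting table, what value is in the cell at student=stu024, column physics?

Rows with student=stu024 and subject=physics: score values are 830, 812, 31.
830 + 812 + 31 = 1673.

1673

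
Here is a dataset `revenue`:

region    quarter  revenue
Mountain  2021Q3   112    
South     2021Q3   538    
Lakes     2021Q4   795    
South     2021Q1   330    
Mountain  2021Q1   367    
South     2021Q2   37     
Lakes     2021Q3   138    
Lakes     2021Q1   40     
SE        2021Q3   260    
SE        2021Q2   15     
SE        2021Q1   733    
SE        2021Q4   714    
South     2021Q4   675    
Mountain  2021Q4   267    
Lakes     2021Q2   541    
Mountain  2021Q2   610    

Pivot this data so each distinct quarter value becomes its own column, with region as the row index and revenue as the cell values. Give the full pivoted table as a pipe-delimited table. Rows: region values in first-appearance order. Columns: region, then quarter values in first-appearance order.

Columns: region plus the 4 distinct quarter values (2021Q3, 2021Q4, 2021Q1, 2021Q2).
For example, row Mountain column 2021Q3 takes revenue=112 from the long row (Mountain, 2021Q3).

| region | 2021Q3 | 2021Q4 | 2021Q1 | 2021Q2 |
| Mountain | 112 | 267 | 367 | 610 |
| South | 538 | 675 | 330 | 37 |
| Lakes | 138 | 795 | 40 | 541 |
| SE | 260 | 714 | 733 | 15 |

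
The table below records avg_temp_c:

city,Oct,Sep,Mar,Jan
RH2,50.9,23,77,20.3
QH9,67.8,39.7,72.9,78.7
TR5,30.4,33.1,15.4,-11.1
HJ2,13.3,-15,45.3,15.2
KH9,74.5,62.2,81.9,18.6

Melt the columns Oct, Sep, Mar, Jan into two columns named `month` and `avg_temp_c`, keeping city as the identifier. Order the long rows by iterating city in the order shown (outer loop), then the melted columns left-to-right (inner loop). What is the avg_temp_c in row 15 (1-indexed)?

20 rows total (5 × 4). Row 15: index ⌊(15-1)/4⌋ = 3 into city → HJ2; (15-1) mod 4 = 2 into the melted columns → Mar.
So row 15 is (HJ2, Mar, 45.3); avg_temp_c = 45.3.

45.3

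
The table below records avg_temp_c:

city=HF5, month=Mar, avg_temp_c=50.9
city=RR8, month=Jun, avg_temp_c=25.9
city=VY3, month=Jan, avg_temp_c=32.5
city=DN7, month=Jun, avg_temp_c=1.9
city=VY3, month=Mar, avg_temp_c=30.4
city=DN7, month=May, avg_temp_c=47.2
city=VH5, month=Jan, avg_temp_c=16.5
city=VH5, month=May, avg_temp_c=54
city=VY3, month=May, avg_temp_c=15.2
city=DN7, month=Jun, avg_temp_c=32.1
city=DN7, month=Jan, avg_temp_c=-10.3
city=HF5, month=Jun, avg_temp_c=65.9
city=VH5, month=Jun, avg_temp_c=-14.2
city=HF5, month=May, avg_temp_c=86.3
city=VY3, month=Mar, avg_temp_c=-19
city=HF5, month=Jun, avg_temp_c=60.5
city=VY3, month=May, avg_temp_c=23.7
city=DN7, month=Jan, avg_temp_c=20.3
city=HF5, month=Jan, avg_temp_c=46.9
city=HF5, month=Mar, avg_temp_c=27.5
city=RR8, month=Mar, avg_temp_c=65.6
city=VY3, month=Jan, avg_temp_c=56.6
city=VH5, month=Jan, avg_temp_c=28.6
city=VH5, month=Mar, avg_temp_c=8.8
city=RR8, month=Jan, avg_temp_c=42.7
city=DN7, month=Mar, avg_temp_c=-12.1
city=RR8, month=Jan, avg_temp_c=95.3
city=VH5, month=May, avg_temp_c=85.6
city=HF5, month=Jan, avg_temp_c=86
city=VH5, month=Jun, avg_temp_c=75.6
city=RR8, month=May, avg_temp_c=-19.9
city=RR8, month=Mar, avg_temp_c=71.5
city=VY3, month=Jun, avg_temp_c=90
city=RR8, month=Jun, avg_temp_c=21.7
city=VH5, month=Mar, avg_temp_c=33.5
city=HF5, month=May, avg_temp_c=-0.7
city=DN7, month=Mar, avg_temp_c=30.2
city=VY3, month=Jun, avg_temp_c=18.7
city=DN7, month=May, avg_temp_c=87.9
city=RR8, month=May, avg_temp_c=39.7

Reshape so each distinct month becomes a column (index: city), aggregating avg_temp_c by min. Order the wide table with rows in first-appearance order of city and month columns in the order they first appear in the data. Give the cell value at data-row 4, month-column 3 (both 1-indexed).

-10.3

With rows in first-appearance order of city, row 4 is city=DN7. month columns in first-appearance order: Mar, Jun, Jan, May; column 3 is Jan.
Long rows with city=DN7, month=Jan: min(-10.3, 20.3) = -10.3.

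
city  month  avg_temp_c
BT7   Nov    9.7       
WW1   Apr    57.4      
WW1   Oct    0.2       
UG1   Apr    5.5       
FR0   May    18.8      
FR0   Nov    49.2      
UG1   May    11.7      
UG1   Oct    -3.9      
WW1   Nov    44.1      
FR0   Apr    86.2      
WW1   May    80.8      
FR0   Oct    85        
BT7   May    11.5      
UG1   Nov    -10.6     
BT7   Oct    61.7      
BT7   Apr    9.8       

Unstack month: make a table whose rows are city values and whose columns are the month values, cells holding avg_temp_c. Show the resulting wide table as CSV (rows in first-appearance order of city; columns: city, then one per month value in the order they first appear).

Columns: city plus the 4 distinct month values (Nov, Apr, Oct, May).
For example, row BT7 column Nov takes avg_temp_c=9.7 from the long row (BT7, Nov).

city,Nov,Apr,Oct,May
BT7,9.7,9.8,61.7,11.5
WW1,44.1,57.4,0.2,80.8
UG1,-10.6,5.5,-3.9,11.7
FR0,49.2,86.2,85,18.8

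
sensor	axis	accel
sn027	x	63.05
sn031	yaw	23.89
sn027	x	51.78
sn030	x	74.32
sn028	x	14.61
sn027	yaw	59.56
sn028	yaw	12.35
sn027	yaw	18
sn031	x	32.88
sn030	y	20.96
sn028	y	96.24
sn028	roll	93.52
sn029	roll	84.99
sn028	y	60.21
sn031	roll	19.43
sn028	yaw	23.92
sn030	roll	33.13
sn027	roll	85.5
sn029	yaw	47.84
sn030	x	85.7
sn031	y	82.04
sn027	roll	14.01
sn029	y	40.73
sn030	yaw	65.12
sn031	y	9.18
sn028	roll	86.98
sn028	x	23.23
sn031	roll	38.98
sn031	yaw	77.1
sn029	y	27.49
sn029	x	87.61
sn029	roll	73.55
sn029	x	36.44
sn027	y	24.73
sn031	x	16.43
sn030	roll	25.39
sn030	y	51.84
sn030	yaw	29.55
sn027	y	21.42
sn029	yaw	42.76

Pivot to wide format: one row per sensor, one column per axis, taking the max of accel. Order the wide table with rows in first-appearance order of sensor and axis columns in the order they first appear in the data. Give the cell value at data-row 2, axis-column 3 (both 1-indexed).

82.04

With rows in first-appearance order of sensor, row 2 is sensor=sn031. axis columns in first-appearance order: x, yaw, y, roll; column 3 is y.
Long rows with sensor=sn031, axis=y: max(82.04, 9.18) = 82.04.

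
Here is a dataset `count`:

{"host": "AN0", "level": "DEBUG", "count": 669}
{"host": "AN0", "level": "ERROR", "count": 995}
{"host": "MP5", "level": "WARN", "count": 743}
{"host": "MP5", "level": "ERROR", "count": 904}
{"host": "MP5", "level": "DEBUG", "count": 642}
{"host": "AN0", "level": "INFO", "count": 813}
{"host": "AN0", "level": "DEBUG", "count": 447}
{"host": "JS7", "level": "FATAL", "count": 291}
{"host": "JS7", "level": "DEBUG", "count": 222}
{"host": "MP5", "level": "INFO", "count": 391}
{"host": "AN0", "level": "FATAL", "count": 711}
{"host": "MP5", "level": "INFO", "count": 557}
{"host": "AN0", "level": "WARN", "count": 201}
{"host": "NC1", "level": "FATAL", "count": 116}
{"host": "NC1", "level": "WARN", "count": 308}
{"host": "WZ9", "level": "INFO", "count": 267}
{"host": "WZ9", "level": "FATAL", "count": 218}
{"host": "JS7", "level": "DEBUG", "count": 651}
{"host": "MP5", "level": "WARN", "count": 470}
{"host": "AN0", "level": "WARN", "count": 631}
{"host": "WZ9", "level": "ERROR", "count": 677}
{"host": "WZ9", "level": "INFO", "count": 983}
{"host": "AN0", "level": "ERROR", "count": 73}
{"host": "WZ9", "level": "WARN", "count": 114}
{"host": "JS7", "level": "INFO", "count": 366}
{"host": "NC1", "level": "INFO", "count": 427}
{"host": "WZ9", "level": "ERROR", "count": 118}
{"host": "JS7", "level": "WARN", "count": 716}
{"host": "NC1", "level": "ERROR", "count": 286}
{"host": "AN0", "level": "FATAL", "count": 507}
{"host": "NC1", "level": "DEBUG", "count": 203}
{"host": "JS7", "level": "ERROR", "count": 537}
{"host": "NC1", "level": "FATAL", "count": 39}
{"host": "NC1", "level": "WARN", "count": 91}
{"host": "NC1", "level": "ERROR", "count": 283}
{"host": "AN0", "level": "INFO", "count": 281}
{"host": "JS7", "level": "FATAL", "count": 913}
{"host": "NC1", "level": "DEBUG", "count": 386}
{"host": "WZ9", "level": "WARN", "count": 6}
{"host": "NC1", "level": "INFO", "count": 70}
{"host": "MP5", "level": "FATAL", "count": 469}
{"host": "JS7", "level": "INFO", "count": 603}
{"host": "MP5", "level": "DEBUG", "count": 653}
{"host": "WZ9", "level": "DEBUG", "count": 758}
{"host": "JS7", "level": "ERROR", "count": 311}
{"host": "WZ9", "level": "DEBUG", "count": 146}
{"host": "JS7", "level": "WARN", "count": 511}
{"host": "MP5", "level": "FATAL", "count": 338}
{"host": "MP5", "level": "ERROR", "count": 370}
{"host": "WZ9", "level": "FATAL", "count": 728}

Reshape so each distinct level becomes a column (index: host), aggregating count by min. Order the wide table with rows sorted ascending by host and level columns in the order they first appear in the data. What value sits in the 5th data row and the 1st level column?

146

With rows sorted ascending by host, row 5 is host=WZ9. level columns in first-appearance order: DEBUG, ERROR, WARN, INFO, FATAL; column 1 is DEBUG.
Long rows with host=WZ9, level=DEBUG: min(758, 146) = 146.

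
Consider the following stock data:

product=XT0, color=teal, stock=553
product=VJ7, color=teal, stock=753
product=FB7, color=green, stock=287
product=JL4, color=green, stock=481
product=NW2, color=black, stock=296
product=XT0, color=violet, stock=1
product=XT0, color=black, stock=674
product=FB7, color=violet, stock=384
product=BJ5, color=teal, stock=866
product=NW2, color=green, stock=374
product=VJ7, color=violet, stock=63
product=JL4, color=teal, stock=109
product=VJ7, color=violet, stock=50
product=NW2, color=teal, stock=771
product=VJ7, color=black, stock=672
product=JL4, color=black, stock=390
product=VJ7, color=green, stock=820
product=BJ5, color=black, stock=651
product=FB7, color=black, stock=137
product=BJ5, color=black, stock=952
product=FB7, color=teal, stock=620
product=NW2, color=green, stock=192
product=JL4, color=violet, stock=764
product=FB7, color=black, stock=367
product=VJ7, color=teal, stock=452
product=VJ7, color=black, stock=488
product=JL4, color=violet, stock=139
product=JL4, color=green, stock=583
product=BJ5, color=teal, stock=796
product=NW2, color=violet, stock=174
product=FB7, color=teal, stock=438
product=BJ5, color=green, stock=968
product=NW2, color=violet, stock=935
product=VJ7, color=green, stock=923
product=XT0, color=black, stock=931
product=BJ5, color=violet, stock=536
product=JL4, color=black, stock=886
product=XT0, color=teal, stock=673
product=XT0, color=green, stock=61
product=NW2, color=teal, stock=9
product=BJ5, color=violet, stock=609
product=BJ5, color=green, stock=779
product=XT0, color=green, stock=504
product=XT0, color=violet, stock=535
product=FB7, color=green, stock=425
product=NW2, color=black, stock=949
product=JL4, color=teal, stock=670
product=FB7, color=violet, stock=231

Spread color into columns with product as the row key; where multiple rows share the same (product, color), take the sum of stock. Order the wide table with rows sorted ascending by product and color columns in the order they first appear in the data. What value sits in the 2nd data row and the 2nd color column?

712

With rows sorted ascending by product, row 2 is product=FB7. color columns in first-appearance order: teal, green, black, violet; column 2 is green.
Long rows with product=FB7, color=green: 287 + 425 = 712.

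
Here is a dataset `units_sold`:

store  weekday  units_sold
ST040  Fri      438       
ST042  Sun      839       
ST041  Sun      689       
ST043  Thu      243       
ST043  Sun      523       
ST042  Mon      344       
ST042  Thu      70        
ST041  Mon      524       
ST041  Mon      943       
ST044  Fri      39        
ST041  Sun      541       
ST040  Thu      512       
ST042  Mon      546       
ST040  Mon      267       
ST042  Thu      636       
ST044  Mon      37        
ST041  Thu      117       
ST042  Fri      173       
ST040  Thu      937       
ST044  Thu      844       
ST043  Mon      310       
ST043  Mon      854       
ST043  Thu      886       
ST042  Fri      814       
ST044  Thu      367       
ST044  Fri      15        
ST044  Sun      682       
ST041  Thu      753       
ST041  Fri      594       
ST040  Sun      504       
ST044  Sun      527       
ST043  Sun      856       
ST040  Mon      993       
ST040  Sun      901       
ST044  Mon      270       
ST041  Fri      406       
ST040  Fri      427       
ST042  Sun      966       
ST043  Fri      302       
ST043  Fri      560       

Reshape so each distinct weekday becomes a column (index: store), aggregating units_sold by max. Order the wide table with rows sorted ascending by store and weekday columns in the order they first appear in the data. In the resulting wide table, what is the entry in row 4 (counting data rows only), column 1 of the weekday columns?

560

With rows sorted ascending by store, row 4 is store=ST043. weekday columns in first-appearance order: Fri, Sun, Thu, Mon; column 1 is Fri.
Long rows with store=ST043, weekday=Fri: max(302, 560) = 560.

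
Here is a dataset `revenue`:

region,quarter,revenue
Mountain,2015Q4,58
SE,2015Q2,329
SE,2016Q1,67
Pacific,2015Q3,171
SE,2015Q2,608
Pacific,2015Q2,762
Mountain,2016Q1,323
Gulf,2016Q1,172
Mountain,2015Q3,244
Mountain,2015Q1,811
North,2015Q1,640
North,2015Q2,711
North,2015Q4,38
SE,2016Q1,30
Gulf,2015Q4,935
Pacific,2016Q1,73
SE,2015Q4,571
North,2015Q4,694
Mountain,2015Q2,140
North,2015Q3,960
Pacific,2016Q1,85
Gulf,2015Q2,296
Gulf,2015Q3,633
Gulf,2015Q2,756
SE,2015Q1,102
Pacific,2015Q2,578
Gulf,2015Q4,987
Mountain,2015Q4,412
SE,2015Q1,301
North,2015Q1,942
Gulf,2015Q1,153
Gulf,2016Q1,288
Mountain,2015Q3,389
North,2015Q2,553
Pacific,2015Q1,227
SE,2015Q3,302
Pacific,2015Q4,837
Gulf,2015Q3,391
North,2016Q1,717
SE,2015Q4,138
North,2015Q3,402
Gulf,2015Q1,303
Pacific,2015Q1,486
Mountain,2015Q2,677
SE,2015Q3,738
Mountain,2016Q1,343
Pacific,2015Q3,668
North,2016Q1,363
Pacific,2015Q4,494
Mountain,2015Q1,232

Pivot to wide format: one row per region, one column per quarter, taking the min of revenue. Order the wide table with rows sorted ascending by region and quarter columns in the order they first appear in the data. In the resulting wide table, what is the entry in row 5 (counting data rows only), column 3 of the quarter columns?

30

With rows sorted ascending by region, row 5 is region=SE. quarter columns in first-appearance order: 2015Q4, 2015Q2, 2016Q1, 2015Q3, 2015Q1; column 3 is 2016Q1.
Long rows with region=SE, quarter=2016Q1: min(67, 30) = 30.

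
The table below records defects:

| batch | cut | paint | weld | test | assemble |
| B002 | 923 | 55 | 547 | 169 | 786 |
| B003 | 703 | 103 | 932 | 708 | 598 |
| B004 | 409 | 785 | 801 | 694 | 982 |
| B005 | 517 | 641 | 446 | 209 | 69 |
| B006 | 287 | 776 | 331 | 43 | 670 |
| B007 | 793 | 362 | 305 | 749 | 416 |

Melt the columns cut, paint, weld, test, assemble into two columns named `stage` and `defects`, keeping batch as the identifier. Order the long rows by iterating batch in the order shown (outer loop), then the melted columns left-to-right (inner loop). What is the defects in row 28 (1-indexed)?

30 rows total (6 × 5). Row 28: index ⌊(28-1)/5⌋ = 5 into batch → B007; (28-1) mod 5 = 2 into the melted columns → weld.
So row 28 is (B007, weld, 305); defects = 305.

305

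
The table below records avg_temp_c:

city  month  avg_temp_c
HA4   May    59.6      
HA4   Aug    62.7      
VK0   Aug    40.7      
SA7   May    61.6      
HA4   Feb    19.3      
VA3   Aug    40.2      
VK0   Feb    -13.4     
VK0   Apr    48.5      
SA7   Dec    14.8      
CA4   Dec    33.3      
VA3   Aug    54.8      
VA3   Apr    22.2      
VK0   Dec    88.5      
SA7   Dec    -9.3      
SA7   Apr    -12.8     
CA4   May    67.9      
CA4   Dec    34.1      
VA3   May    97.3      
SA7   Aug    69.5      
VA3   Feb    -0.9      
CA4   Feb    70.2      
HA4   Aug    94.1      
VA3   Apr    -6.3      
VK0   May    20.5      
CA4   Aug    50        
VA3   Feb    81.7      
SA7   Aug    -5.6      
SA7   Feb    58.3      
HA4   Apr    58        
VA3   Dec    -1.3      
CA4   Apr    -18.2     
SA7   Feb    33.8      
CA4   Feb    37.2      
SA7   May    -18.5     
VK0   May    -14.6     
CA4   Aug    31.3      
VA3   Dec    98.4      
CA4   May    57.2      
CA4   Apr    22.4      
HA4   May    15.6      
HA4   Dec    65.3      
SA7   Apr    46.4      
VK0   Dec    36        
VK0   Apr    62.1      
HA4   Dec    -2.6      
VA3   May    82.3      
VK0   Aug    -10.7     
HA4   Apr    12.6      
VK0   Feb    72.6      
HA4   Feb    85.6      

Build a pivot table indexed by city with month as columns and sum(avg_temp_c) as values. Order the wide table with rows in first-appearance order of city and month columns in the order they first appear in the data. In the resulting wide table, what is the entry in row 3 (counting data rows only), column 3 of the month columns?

With rows in first-appearance order of city, row 3 is city=SA7. month columns in first-appearance order: May, Aug, Feb, Apr, Dec; column 3 is Feb.
Long rows with city=SA7, month=Feb: 58.3 + 33.8 = 92.1.

92.1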